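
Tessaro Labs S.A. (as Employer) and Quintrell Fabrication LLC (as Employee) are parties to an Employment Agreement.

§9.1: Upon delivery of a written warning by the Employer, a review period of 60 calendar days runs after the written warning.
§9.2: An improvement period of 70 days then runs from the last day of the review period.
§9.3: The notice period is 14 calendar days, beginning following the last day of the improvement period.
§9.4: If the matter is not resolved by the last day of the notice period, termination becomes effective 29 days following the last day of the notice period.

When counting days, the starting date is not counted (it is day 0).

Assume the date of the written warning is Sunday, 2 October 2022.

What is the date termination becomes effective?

24 March 2023

The last day of the review period: 60 calendar days after 2 October 2022 is 1 December 2022.
Adding 70 calendar days to 1 December 2022 gives 9 February 2023, which is the last day of the improvement period.
The last day of the notice period: 14 calendar days after 9 February 2023 is 23 February 2023.
The date termination becomes effective: 23 February 2023 + 29 days = 24 March 2023.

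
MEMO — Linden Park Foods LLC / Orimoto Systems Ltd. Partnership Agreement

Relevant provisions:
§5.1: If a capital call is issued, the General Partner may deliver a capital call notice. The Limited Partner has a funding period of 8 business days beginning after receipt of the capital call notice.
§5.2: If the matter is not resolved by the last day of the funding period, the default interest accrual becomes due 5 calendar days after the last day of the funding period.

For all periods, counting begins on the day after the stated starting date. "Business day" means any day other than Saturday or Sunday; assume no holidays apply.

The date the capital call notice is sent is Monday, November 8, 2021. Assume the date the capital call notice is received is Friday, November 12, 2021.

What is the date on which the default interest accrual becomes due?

November 29, 2021

The last day of the funding period: counting 8 business days from Friday, November 12, 2021 (Nov 15, Nov 16, Nov 17, Nov 18, Nov 19, Nov 22, Nov 23, Nov 24, skipping weekends) reaches Wednesday, November 24, 2021.
The date on which the default interest accrual becomes due: November 24, 2021 + 5 days = November 29, 2021.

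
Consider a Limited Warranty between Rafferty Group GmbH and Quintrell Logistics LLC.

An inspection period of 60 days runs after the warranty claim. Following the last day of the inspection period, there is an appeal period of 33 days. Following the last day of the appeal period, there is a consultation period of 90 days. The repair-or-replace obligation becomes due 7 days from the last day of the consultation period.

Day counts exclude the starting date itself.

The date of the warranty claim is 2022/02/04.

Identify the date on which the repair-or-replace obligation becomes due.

Adding 60 calendar days to 2022/02/04 gives 2022/04/05, which is the last day of the inspection period.
The last day of the appeal period: 33 calendar days after 2022/04/05 is 2022/05/08.
The last day of the consultation period: 2022/05/08 + 90 days = 2022/08/06.
The date on which the repair-or-replace obligation becomes due: 2022/08/06 + 7 days = 2022/08/13.

2022/08/13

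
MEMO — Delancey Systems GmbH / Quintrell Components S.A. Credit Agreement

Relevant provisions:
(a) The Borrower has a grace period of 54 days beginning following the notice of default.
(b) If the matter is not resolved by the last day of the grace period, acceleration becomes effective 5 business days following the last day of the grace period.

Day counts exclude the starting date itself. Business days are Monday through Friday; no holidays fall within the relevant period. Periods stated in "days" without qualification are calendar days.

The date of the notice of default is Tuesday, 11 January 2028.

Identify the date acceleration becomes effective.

The last day of the grace period: 54 calendar days after 11 January 2028 is 5 March 2028.
The date acceleration becomes effective: counting 5 business days from Sunday, 5 March 2028 (Mar 6, Mar 7, Mar 8, Mar 9, Mar 10, skipping weekends) reaches Friday, 10 March 2028.

10 March 2028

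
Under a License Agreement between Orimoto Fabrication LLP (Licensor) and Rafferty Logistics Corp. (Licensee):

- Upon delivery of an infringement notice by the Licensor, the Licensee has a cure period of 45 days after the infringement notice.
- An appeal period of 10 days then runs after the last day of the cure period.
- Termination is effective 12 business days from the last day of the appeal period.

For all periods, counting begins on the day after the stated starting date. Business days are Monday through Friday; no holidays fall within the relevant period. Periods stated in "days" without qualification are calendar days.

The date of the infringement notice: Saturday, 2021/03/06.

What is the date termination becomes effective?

2021/05/18

The last day of the cure period: 45 calendar days after 2021/03/06 is 2021/04/20.
The last day of the appeal period: 2021/04/20 + 10 days = 2021/04/30.
The date termination becomes effective: 12 business days after Friday, 2021/04/30, skipping weekends — May 3, May 4, May 5, May 6, …, May 14, May 17, May 18 — lands on Tuesday, 2021/05/18.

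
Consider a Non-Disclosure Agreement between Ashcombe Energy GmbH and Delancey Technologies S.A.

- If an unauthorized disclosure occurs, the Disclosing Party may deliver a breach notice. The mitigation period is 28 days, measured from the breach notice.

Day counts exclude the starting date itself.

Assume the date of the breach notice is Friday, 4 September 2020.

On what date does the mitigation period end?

The last day of the mitigation period: 4 September 2020 + 28 days = 2 October 2020.

2 October 2020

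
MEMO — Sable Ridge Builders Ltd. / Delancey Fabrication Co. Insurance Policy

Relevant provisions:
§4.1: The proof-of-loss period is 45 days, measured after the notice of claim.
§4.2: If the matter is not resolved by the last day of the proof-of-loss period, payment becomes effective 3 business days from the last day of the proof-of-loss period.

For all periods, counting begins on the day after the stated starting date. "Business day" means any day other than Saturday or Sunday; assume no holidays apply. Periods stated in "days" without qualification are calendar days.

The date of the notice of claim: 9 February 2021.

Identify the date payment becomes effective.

31 March 2021

The last day of the proof-of-loss period: 45 calendar days after 9 February 2021 is 26 March 2021.
The date payment becomes effective: 3 business days after Friday, 26 March 2021, skipping weekends — Mar 29, Mar 30, Mar 31 — lands on Wednesday, 31 March 2021.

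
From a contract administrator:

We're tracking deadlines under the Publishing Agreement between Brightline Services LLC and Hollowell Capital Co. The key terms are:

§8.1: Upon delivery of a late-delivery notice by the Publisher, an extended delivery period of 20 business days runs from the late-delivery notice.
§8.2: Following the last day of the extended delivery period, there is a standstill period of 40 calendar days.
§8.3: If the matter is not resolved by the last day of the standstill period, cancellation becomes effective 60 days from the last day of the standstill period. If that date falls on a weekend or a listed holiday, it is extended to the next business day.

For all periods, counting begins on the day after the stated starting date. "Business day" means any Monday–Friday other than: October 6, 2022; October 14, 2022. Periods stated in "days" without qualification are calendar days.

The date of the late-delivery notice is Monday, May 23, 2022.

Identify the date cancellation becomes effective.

September 28, 2022

The last day of the extended delivery period: counting 20 business days from Monday, May 23, 2022 (May 24, May 25, May 26, May 27, …, Jun 16, Jun 17, Jun 20, skipping weekends) reaches Monday, June 20, 2022.
Adding 40 calendar days to June 20, 2022 gives July 30, 2022, which is the last day of the standstill period.
The date cancellation becomes effective: July 30, 2022 + 60 days = September 28, 2022. September 28, 2022 is a Wednesday and is not a listed holiday, so no roll-forward applies.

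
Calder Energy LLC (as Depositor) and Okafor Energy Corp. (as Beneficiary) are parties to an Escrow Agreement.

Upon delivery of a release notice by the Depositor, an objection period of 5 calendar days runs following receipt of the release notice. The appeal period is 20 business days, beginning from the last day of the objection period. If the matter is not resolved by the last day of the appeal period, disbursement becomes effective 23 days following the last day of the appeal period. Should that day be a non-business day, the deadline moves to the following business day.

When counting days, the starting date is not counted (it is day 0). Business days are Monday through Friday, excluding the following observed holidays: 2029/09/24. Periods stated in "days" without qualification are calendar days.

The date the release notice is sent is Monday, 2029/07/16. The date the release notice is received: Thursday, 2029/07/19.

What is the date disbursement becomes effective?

The last day of the objection period: 5 calendar days after 2029/07/19 is 2029/07/24.
The last day of the appeal period: 20 business days after Tuesday, 2029/07/24, skipping weekends — Jul 25, Jul 26, Jul 27, Jul 30, …, Aug 17, Aug 20, Aug 21 — lands on Tuesday, 2029/08/21.
Adding 23 calendar days to 2029/08/21 gives 2029/09/13, which is the date disbursement becomes effective. 2029/09/13 is a Thursday and is not a listed holiday, so no roll-forward applies.

2029/09/13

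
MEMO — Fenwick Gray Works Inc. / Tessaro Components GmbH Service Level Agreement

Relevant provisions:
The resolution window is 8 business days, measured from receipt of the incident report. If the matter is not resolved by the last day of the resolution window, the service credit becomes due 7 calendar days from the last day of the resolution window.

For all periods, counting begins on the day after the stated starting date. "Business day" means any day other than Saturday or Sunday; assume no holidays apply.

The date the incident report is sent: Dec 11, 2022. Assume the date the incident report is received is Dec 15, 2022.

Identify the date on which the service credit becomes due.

The last day of the resolution window: counting 8 business days from Thursday, Dec 15, 2022 (Dec 16, Dec 19, Dec 20, Dec 21, Dec 22, Dec 23, Dec 26, Dec 27, skipping weekends) reaches Tuesday, Dec 27, 2022.
Adding 7 calendar days to Dec 27, 2022 gives Jan 3, 2023, which is the date on which the service credit becomes due.

Jan 3, 2023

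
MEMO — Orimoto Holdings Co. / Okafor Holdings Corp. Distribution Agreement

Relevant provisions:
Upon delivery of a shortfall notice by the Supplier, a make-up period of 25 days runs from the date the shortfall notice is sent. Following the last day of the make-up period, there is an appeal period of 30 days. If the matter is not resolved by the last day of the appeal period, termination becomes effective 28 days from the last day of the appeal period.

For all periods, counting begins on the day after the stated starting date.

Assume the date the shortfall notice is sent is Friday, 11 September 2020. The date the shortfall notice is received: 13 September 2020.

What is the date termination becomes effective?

The last day of the make-up period: 11 September 2020 + 25 days = 6 October 2020.
The last day of the appeal period: 6 October 2020 + 30 days = 5 November 2020.
The date termination becomes effective: 5 November 2020 + 28 days = 3 December 2020.

3 December 2020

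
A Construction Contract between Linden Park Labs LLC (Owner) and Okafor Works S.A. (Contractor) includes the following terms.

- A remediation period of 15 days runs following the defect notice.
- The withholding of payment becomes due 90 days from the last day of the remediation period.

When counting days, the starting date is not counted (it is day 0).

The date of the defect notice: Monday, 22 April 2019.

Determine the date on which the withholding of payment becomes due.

The last day of the remediation period: 15 calendar days after 22 April 2019 is 7 May 2019.
The date on which the withholding of payment becomes due: 7 May 2019 + 90 days = 5 August 2019.

5 August 2019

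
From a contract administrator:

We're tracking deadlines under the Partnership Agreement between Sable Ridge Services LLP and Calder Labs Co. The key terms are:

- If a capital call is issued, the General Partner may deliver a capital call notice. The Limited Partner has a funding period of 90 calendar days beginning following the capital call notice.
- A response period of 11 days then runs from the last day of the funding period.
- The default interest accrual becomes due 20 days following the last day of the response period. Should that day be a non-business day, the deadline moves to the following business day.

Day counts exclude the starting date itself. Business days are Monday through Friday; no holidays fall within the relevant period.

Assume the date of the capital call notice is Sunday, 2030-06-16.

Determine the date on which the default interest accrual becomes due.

The last day of the funding period: 2030-06-16 + 90 days = 2030-09-14.
The last day of the response period: 11 calendar days after 2030-09-14 is 2030-09-25.
Adding 20 calendar days to 2030-09-25 gives 2030-10-15, which is the date on which the default interest accrual becomes due. 2030-10-15 is a Tuesday, so no roll-forward applies.

2030-10-15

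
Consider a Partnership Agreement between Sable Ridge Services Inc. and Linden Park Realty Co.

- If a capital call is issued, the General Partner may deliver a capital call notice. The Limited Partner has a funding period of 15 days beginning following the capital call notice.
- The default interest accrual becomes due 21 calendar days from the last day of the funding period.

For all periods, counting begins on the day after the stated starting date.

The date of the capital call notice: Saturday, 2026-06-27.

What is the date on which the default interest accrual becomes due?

The last day of the funding period: 15 calendar days after 2026-06-27 is 2026-07-12.
The date on which the default interest accrual becomes due: 2026-07-12 + 21 days = 2026-08-02.

2026-08-02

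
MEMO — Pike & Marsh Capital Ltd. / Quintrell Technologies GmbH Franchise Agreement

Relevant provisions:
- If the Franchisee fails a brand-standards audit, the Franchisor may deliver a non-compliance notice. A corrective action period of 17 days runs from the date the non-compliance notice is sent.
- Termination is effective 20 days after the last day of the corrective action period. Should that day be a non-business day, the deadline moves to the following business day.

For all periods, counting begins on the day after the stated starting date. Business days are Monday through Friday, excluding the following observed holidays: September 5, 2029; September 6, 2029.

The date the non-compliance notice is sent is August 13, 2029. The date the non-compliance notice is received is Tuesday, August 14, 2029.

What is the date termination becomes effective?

The last day of the corrective action period: August 13, 2029 + 17 days = August 30, 2029.
The date termination becomes effective: 20 calendar days after August 30, 2029 is September 19, 2029. September 19, 2029 is a Wednesday and is not a listed holiday, so no roll-forward applies.

September 19, 2029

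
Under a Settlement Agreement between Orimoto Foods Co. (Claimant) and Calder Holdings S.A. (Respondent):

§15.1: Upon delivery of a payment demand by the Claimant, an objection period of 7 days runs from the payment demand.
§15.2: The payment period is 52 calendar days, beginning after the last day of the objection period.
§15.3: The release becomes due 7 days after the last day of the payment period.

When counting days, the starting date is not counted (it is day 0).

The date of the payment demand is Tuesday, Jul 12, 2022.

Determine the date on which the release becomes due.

Sep 16, 2022

The last day of the objection period: Jul 12, 2022 + 7 days = Jul 19, 2022.
Adding 52 calendar days to Jul 19, 2022 gives Sep 9, 2022, which is the last day of the payment period.
Adding 7 calendar days to Sep 9, 2022 gives Sep 16, 2022, which is the date on which the release becomes due.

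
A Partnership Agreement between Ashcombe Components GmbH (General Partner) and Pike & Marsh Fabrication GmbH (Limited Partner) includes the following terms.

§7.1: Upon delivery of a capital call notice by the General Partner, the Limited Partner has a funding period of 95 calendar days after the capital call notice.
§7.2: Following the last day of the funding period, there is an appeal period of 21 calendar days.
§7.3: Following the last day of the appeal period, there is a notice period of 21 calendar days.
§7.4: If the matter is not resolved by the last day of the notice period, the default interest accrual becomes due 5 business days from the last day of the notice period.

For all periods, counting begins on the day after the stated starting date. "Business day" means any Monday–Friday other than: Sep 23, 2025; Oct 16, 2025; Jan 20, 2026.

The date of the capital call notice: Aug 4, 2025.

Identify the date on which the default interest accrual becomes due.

Dec 26, 2025

Adding 95 calendar days to Aug 4, 2025 gives Nov 7, 2025, which is the last day of the funding period.
The last day of the appeal period: Nov 7, 2025 + 21 days = Nov 28, 2025.
Adding 21 calendar days to Nov 28, 2025 gives Dec 19, 2025, which is the last day of the notice period.
The date on which the default interest accrual becomes due: 5 business days after Friday, Dec 19, 2025, skipping weekends — Dec 22, Dec 23, Dec 24, Dec 25, Dec 26 — lands on Friday, Dec 26, 2025.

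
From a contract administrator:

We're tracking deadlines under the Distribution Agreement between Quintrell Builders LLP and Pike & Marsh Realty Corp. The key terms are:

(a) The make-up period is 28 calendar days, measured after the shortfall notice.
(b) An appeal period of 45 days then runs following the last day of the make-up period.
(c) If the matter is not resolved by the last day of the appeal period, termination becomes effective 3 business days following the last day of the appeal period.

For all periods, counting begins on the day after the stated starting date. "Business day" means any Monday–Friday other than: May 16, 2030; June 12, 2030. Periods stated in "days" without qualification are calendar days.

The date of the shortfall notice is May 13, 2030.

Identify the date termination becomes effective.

July 30, 2030

The last day of the make-up period: 28 calendar days after May 13, 2030 is June 10, 2030.
The last day of the appeal period: June 10, 2030 + 45 days = July 25, 2030.
From Thursday, July 25, 2030, 3 business days (Jul 26, Jul 29, Jul 30, skipping weekends) brings us to Tuesday, July 30, 2030, which is the date termination becomes effective.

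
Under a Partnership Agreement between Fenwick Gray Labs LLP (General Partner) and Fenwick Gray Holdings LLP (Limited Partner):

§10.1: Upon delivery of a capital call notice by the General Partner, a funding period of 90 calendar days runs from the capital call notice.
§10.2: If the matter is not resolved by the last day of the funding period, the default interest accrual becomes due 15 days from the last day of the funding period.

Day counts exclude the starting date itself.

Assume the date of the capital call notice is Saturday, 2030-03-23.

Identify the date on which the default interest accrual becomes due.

The last day of the funding period: 2030-03-23 + 90 days = 2030-06-21.
The date on which the default interest accrual becomes due: 2030-06-21 + 15 days = 2030-07-06.

2030-07-06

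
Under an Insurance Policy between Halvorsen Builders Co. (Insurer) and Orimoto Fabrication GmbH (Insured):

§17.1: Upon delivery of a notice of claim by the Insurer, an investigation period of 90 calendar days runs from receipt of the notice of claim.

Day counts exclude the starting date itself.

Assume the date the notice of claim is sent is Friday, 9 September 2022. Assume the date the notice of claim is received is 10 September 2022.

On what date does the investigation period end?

The last day of the investigation period: 10 September 2022 + 90 days = 9 December 2022.

9 December 2022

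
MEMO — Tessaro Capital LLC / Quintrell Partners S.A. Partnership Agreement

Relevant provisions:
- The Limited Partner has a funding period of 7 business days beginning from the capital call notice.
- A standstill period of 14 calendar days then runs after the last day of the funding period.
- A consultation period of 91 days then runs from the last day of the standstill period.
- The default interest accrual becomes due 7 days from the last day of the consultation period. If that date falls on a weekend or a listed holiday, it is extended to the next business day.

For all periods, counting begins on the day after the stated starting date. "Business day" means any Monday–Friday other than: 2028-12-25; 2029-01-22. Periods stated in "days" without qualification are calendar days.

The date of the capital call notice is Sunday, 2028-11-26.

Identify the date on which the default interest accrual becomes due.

2029-03-27

The last day of the funding period: 7 business days after Sunday, 2028-11-26, skipping weekends — Nov 27, Nov 28, Nov 29, Nov 30, Dec 1, Dec 4, Dec 5 — lands on Tuesday, 2028-12-05.
The last day of the standstill period: 2028-12-05 + 14 days = 2028-12-19.
The last day of the consultation period: 91 calendar days after 2028-12-19 is 2029-03-20.
The date on which the default interest accrual becomes due: 2029-03-20 + 7 days = 2029-03-27. 2029-03-27 is a Tuesday and is not a listed holiday, so no roll-forward applies.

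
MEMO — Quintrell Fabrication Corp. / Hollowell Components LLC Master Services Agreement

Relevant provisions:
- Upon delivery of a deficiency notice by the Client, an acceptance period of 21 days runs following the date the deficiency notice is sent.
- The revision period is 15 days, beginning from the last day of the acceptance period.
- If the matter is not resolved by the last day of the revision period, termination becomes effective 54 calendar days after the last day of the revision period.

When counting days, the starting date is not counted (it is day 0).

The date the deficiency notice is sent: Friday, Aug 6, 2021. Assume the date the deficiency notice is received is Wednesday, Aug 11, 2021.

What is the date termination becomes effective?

Adding 21 calendar days to Aug 6, 2021 gives Aug 27, 2021, which is the last day of the acceptance period.
The last day of the revision period: Aug 27, 2021 + 15 days = Sep 11, 2021.
The date termination becomes effective: Sep 11, 2021 + 54 days = Nov 4, 2021.

Nov 4, 2021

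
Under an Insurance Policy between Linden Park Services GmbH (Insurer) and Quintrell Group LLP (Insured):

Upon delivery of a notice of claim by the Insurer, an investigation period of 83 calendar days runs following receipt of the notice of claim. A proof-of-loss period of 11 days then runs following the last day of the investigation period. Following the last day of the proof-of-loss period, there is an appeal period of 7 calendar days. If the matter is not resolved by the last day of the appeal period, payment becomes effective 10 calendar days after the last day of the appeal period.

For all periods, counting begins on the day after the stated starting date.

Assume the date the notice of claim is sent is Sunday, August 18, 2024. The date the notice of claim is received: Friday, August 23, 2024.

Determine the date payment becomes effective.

Adding 83 calendar days to August 23, 2024 gives November 14, 2024, which is the last day of the investigation period.
The last day of the proof-of-loss period: 11 calendar days after November 14, 2024 is November 25, 2024.
The last day of the appeal period: 7 calendar days after November 25, 2024 is December 2, 2024.
The date payment becomes effective: 10 calendar days after December 2, 2024 is December 12, 2024.

December 12, 2024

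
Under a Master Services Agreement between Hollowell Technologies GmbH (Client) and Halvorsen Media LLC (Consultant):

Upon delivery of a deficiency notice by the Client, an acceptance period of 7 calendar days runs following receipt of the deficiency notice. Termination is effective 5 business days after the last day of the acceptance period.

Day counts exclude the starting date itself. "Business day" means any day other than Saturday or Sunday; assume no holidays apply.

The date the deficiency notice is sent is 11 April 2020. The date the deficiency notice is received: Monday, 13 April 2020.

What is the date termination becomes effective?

27 April 2020

The last day of the acceptance period: 13 April 2020 + 7 days = 20 April 2020.
The date termination becomes effective: 5 business days after Monday, 20 April 2020, skipping weekends — Apr 21, Apr 22, Apr 23, Apr 24, Apr 27 — lands on Monday, 27 April 2020.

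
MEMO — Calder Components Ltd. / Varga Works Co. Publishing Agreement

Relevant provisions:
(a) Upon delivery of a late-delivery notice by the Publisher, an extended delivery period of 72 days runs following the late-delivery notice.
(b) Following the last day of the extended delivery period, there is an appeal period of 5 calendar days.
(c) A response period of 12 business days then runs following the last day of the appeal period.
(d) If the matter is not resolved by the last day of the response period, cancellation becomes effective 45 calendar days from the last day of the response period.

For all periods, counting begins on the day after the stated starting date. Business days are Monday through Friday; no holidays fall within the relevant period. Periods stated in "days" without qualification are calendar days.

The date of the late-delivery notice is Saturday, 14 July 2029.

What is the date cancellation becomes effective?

Adding 72 calendar days to 14 July 2029 gives 24 September 2029, which is the last day of the extended delivery period.
Adding 5 calendar days to 24 September 2029 gives 29 September 2029, which is the last day of the appeal period.
The last day of the response period: 12 business days after Saturday, 29 September 2029, skipping weekends — Oct 1, Oct 2, Oct 3, Oct 4, …, Oct 12, Oct 15, Oct 16 — lands on Tuesday, 16 October 2029.
Adding 45 calendar days to 16 October 2029 gives 30 November 2029, which is the date cancellation becomes effective.

30 November 2029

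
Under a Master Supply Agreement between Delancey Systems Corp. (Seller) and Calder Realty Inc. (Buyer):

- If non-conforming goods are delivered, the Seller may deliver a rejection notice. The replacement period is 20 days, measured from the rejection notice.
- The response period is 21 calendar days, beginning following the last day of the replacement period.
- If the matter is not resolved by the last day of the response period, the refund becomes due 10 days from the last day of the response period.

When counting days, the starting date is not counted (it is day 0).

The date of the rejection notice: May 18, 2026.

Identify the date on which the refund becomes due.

Jul 8, 2026

Adding 20 calendar days to May 18, 2026 gives Jun 7, 2026, which is the last day of the replacement period.
The last day of the response period: 21 calendar days after Jun 7, 2026 is Jun 28, 2026.
Adding 10 calendar days to Jun 28, 2026 gives Jul 8, 2026, which is the date on which the refund becomes due.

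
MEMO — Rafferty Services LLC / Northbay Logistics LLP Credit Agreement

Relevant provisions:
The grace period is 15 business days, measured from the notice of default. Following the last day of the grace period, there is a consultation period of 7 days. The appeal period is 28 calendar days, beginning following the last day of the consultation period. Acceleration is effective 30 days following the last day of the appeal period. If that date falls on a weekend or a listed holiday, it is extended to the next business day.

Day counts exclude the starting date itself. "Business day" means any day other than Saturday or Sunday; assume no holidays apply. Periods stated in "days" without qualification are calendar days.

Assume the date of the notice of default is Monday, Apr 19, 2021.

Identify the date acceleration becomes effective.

Jul 14, 2021

The last day of the grace period: counting 15 business days from Monday, Apr 19, 2021 (Apr 20, Apr 21, Apr 22, Apr 23, …, May 6, May 7, May 10, skipping weekends) reaches Monday, May 10, 2021.
The last day of the consultation period: May 10, 2021 + 7 days = May 17, 2021.
The last day of the appeal period: 28 calendar days after May 17, 2021 is Jun 14, 2021.
The date acceleration becomes effective: Jun 14, 2021 + 30 days = Jul 14, 2021. Jul 14, 2021 is a Wednesday, so no roll-forward applies.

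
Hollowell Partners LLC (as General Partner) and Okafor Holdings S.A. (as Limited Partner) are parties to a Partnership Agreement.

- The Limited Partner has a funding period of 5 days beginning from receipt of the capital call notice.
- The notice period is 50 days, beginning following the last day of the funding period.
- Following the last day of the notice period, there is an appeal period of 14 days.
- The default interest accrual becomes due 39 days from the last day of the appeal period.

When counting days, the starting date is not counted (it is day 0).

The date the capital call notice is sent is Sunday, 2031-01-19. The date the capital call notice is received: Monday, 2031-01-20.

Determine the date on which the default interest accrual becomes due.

The last day of the funding period: 5 calendar days after 2031-01-20 is 2031-01-25.
The last day of the notice period: 2031-01-25 + 50 days = 2031-03-16.
The last day of the appeal period: 2031-03-16 + 14 days = 2031-03-30.
Adding 39 calendar days to 2031-03-30 gives 2031-05-08, which is the date on which the default interest accrual becomes due.

2031-05-08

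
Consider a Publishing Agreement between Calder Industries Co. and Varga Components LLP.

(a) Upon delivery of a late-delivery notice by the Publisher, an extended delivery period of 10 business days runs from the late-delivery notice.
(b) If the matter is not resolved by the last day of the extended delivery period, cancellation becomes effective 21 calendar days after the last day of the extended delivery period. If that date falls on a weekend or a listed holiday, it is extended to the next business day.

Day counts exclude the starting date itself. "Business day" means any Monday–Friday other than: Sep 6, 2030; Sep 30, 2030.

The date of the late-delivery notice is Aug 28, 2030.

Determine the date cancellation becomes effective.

Oct 3, 2030

The last day of the extended delivery period: 10 business days after Wednesday, Aug 28, 2030, skipping weekends and the listed holiday on Sep 6 — Aug 29, Aug 30, Sep 2, Sep 3, Sep 4, Sep 5, Sep 9, Sep 10, Sep 11, Sep 12 — lands on Thursday, Sep 12, 2030.
The date cancellation becomes effective: Sep 12, 2030 + 21 days = Oct 3, 2030. Oct 3, 2030 is a Thursday and is not a listed holiday, so no roll-forward applies.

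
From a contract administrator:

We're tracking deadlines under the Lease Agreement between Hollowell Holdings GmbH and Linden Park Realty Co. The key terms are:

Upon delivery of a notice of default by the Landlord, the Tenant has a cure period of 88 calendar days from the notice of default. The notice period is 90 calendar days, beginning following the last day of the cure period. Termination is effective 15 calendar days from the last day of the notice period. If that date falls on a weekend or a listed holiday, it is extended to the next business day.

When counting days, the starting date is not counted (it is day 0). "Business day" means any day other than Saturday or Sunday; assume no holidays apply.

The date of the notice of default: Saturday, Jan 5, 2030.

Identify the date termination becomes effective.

Jul 17, 2030

Adding 88 calendar days to Jan 5, 2030 gives Apr 3, 2030, which is the last day of the cure period.
Adding 90 calendar days to Apr 3, 2030 gives Jul 2, 2030, which is the last day of the notice period.
Adding 15 calendar days to Jul 2, 2030 gives Jul 17, 2030, which is the date termination becomes effective. Jul 17, 2030 is a Wednesday, so no roll-forward applies.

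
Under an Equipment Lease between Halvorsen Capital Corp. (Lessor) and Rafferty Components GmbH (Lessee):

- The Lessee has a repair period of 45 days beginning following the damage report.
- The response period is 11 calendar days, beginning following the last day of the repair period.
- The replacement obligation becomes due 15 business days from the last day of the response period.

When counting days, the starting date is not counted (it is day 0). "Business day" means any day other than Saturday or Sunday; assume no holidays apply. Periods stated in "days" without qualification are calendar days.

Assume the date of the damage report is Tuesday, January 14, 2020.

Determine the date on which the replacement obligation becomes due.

Adding 45 calendar days to January 14, 2020 gives February 28, 2020, which is the last day of the repair period.
Adding 11 calendar days to February 28, 2020 gives March 10, 2020, which is the last day of the response period.
The date on which the replacement obligation becomes due: counting 15 business days from Tuesday, March 10, 2020 (Mar 11, Mar 12, Mar 13, Mar 16, …, Mar 27, Mar 30, Mar 31, skipping weekends) reaches Tuesday, March 31, 2020.

March 31, 2020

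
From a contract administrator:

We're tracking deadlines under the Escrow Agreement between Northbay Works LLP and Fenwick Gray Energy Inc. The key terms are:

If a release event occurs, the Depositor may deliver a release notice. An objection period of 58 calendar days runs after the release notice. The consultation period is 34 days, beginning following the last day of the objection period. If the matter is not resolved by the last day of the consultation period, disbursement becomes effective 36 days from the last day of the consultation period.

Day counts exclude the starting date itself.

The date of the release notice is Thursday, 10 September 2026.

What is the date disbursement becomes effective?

Adding 58 calendar days to 10 September 2026 gives 7 November 2026, which is the last day of the objection period.
The last day of the consultation period: 34 calendar days after 7 November 2026 is 11 December 2026.
Adding 36 calendar days to 11 December 2026 gives 16 January 2027, which is the date disbursement becomes effective.

16 January 2027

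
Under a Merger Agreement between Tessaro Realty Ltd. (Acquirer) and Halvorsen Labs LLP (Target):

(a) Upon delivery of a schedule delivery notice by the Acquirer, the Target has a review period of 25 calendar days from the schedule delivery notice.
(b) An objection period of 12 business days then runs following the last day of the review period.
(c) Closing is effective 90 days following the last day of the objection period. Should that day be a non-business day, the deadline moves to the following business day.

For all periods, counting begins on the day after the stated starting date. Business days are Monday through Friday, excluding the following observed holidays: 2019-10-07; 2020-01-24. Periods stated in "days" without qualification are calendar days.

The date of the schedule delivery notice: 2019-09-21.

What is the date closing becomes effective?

2020-01-30

The last day of the review period: 2019-09-21 + 25 days = 2019-10-16.
The last day of the objection period: 12 business days after Wednesday, 2019-10-16, skipping weekends — Oct 17, Oct 18, Oct 21, Oct 22, …, Oct 30, Oct 31, Nov 1 — lands on Friday, 2019-11-01.
The date closing becomes effective: 90 calendar days after 2019-11-01 is 2020-01-30. 2020-01-30 is a Thursday and is not a listed holiday, so no roll-forward applies.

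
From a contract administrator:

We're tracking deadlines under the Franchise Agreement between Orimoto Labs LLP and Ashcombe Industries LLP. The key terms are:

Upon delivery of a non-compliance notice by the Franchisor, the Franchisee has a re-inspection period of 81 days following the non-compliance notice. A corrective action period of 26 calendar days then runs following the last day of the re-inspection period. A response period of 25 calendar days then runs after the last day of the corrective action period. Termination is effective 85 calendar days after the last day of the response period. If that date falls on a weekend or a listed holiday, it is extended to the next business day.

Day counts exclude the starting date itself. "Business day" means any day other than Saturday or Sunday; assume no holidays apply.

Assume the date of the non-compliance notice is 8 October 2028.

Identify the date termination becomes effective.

Adding 81 calendar days to 8 October 2028 gives 28 December 2028, which is the last day of the re-inspection period.
Adding 26 calendar days to 28 December 2028 gives 23 January 2029, which is the last day of the corrective action period.
The last day of the response period: 25 calendar days after 23 January 2029 is 17 February 2029.
Adding 85 calendar days to 17 February 2029 gives 13 May 2029, which is the date termination becomes effective. That falls on a Sunday, so it rolls to the next business day, Monday, 14 May 2029.

14 May 2029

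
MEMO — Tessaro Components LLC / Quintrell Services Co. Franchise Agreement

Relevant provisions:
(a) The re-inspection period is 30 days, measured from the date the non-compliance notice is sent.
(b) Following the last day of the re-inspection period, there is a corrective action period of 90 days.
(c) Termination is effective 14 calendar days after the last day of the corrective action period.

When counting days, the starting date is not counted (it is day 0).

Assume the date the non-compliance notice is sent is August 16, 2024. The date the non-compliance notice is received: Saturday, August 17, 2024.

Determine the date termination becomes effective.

December 28, 2024

The last day of the re-inspection period: August 16, 2024 + 30 days = September 15, 2024.
The last day of the corrective action period: September 15, 2024 + 90 days = December 14, 2024.
The date termination becomes effective: December 14, 2024 + 14 days = December 28, 2024.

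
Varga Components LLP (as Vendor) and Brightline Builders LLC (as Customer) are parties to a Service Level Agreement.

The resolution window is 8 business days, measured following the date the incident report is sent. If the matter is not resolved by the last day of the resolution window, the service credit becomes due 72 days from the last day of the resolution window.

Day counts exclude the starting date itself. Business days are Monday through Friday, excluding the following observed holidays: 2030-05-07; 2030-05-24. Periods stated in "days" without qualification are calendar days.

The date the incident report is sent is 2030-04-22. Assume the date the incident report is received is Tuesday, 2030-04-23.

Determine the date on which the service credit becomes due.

The last day of the resolution window: 8 business days after Monday, 2030-04-22, skipping weekends — Apr 23, Apr 24, Apr 25, Apr 26, Apr 29, Apr 30, May 1, May 2 — lands on Thursday, 2030-05-02.
Adding 72 calendar days to 2030-05-02 gives 2030-07-13, which is the date on which the service credit becomes due.

2030-07-13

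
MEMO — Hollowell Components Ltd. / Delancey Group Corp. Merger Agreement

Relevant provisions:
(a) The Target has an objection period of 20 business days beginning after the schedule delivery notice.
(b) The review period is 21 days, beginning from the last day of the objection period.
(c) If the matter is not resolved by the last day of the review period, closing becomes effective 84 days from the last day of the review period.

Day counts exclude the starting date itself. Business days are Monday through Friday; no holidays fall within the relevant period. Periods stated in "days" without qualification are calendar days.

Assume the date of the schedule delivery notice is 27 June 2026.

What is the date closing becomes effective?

From Saturday, 27 June 2026, 20 business days (Jun 29, Jun 30, Jul 1, Jul 2, …, Jul 22, Jul 23, Jul 24, skipping weekends) brings us to Friday, 24 July 2026, which is the last day of the objection period.
Adding 21 calendar days to 24 July 2026 gives 14 August 2026, which is the last day of the review period.
Adding 84 calendar days to 14 August 2026 gives 6 November 2026, which is the date closing becomes effective.

6 November 2026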